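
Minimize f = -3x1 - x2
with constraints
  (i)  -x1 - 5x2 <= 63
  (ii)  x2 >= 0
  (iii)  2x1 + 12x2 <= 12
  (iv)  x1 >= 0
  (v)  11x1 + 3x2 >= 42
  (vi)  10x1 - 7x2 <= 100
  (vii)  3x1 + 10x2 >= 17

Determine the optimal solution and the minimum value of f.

x1 = 6, x2 = 0, minimum f = -18

Corner points and f = -3x1 - x2:
  (6, 0) → f = -18
  (17/3, 0) → f = -17
  (21/4, 1/8) → f = -127/8

At the optimal vertex, x2 = 0 and 2x1 + 12x2 = 12.
Solving simultaneously gives x1 = 6, x2 = 0.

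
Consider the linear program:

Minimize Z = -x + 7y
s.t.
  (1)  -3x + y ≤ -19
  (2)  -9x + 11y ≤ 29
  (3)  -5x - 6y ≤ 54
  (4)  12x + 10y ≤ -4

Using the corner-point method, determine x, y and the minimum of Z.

Vertices and Z = -x + 7y:
  (60/23, -257/23) → Z = -1859/23
  (31/7, -40/7) → Z = -311/7
  (258/11, -314/11) → Z = -2456/11

At the optimal vertex, -5x - 6y = 54 and 12x + 10y = -4.
Solving simultaneously gives x = 258/11, y = -314/11.

x = 258/11, y = -314/11, minimum Z = -2456/11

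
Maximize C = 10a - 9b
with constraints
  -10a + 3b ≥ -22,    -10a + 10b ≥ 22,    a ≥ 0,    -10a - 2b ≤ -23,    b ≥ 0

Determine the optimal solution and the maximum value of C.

Feasible corners and C = 10a - 9b:
  (143/35, 44/7) → C = -110/7
  (31/20, 15/4) → C = -73/4
  (0, 23/2) → C = -207/2
The feasible region is unbounded (it extends along (0, 1), (3, 10)), but C strictly decreases along every unbounded feasible direction, so there is no improving ray and the maximum is attained at a vertex.

a = 143/35, b = 44/7, maximum C = -110/7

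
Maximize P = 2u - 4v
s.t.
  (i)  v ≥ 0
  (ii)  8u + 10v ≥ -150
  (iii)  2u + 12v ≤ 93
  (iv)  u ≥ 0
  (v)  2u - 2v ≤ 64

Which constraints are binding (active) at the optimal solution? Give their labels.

(i) and (v)

Vertices and P = 2u - 4v:
  (0, 0) → P = 0
  (32, 0) → P = 64
  (0, 31/4) → P = -31
  (477/14, 29/14) → P = 419/7

The maximum is at (32, 0). Substituting into each constraint, equality holds for (i) and (v); the remaining constraints have slack.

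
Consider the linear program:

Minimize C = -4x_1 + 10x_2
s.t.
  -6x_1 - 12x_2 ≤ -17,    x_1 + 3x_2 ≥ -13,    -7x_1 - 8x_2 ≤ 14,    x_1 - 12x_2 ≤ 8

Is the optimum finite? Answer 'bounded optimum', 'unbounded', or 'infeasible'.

From the feasible point (-76/9, 203/36), moving in the direction (12, 1) keeps every constraint satisfied while C decreases without bound.

unbounded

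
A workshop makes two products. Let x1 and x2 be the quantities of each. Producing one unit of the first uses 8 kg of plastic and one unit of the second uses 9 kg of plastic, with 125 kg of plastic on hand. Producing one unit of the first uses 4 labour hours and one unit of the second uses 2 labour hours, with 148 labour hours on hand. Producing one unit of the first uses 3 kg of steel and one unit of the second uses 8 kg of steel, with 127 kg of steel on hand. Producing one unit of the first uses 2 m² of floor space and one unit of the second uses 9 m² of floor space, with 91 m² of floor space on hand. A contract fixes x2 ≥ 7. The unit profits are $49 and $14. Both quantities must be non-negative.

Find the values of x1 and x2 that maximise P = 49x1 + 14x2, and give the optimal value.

Feasible corners and P = 49x1 + 14x2:
  (0, 91/9) → P = 1274/9
  (0, 7) → P = 98
  (17/3, 239/27) → P = 10843/27
  (31/4, 7) → P = 1911/4

The binding constraints are 8x1 + 9x2 = 125 and x2 = 7.
Solving simultaneously gives x1 = 31/4, x2 = 7.

x1 = 31/4, x2 = 7, maximum P = 1911/4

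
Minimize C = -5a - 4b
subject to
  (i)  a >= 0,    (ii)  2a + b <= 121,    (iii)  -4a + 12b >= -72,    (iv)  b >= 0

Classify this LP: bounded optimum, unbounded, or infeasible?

Vertices and C = -5a - 4b:
  (0, 121) → C = -484
  (0, 0) → C = 0
  (381/7, 85/7) → C = -2245/7
  (18, 0) → C = -90
The feasible region has finitely many vertices and no improving ray; the minimum is -484 at (0, 121).

bounded optimum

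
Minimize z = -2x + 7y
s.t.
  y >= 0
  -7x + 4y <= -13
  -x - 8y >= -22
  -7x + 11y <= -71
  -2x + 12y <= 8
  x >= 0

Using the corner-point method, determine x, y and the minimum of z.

Extreme points and z = -2x + 7y:
  (22, 0) → z = -44
  (71/7, 0) → z = -142/7
  (810/67, 83/67) → z = -1039/67

x = 22, y = 0, minimum z = -44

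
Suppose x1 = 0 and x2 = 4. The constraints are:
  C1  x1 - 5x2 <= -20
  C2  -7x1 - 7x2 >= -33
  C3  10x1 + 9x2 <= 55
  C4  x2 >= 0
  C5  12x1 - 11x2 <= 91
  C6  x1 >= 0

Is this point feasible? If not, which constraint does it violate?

C1: -20 ≤ -20 ✓
C2: -28 ≥ -33 ✓
C3: 36 ≤ 55 ✓
C4: 4 ≥ 0 ✓
C5: -44 ≤ 91 ✓
C6: 0 ≥ 0 ✓

feasible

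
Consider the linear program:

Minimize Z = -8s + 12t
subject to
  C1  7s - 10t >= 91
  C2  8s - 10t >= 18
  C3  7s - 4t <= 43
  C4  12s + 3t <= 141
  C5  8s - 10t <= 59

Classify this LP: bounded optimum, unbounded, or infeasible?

From the feasible point (-73, -301/5), moving in the direction (-10, -8) keeps every constraint satisfied while Z decreases without bound.

unbounded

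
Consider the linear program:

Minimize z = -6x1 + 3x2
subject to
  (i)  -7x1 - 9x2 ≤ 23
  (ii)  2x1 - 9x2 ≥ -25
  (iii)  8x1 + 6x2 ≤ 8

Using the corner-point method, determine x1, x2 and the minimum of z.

x1 = 7, x2 = -8, minimum z = -66

Vertices and z = -6x1 + 3x2:
  (-16/3, 43/27) → z = 331/9
  (7, -8) → z = -66
  (-13/14, 18/7) → z = 93/7

The optimum lies where -7x1 - 9x2 = 23 and 8x1 + 6x2 = 8.
Solving simultaneously gives x1 = 7, x2 = -8.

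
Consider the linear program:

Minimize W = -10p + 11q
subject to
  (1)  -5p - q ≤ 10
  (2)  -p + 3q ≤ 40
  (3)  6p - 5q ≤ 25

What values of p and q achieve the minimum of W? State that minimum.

p = -25/31, q = -185/31, minimum W = -1785/31

Feasible corners and W = -10p + 11q:
  (-35/8, 95/8) → W = 1395/8
  (-25/31, -185/31) → W = -1785/31
  (275/13, 265/13) → W = 165/13

The optimum lies where -5p - q = 10 and 6p - 5q = 25.
Solving simultaneously gives p = -25/31, q = -185/31.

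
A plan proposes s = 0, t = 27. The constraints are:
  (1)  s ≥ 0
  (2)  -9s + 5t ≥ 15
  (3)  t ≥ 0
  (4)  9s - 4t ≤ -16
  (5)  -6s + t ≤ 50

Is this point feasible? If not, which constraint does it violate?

(1): 0 ≥ 0 ✓
(2): 135 ≥ 15 ✓
(3): 27 ≥ 0 ✓
(4): -108 ≤ -16 ✓
(5): 27 ≤ 50 ✓

feasible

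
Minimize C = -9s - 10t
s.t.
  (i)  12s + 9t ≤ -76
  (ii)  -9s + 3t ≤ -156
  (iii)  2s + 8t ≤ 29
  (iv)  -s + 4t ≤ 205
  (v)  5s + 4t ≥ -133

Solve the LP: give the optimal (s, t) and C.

Corner points and C = -9s - 10t:
  (392/39, -284/13) → C = 128
  (893/3, -1216/3) → C = 4123/3
  (75/17, -659/17) → C = 5915/17

s = 392/39, t = -284/13, minimum C = 128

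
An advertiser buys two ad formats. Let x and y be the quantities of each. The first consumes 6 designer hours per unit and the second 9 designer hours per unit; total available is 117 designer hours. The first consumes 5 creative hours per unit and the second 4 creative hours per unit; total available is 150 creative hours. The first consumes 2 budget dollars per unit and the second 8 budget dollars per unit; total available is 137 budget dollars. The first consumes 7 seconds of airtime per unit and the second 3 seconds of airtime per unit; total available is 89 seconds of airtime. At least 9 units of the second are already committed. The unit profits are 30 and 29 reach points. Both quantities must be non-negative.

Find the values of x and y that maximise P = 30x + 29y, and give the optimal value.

Extreme points and P = 30x + 29y:
  (0, 13) → P = 377
  (0, 9) → P = 261
  (6, 9) → P = 441

x = 6, y = 9, maximum P = 441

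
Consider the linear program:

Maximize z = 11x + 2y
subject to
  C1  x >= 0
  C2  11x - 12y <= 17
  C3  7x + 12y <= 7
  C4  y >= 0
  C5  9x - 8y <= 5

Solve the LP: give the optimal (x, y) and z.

x = 29/41, y = 7/41, maximum z = 333/41

Feasible corners and z = 11x + 2y:
  (0, 7/12) → z = 7/6
  (0, 0) → z = 0
  (29/41, 7/41) → z = 333/41
  (5/9, 0) → z = 55/9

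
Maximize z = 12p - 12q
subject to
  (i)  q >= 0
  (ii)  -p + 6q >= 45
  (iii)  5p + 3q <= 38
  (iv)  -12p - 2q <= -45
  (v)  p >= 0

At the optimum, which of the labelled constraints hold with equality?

Feasible corners and z = 12p - 12q:
  (31/11, 263/33) → z = -680/11
  (90/37, 585/74) → z = -2430/37
  (59/26, 231/26) → z = -1032/13

The maximum is at (31/11, 263/33). Substituting into each constraint, equality holds for (ii) and (iii); the remaining constraints have slack.

(ii) and (iii)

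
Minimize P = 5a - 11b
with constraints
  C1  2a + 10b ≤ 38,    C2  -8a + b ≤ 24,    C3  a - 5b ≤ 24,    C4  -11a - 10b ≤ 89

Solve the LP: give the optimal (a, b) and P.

Extreme points and P = 5a - 11b:
  (-101/41, 176/41) → P = -2441/41
  (43/2, -1/2) → P = 113
  (-47/13, -64/13) → P = 469/13
  (-41/13, -353/65) → P = 2858/65

a = -101/41, b = 176/41, minimum P = -2441/41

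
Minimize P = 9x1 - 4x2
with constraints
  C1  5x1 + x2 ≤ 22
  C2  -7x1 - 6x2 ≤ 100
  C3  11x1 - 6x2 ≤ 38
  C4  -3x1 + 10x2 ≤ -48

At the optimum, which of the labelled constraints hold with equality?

C2 and C4

Corner points and P = 9x1 - 4x2:
  (-31/9, -683/54) → P = 529/27
  (-89/11, -159/22) → P = -483/11
  (1, -9/2) → P = 27

The minimum is at (-89/11, -159/22). Substituting into each constraint, equality holds for C2 and C4; the remaining constraints have slack.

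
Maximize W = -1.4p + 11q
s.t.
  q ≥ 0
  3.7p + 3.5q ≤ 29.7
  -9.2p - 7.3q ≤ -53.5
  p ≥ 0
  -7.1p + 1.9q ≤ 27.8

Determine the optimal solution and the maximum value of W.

p = 0, q = 297/35, maximum W = 3267/35

Feasible corners and W = -1.4p + 11q:
  (297/37, 0) → W = -2079/185
  (535/92, 0) → W = -749/92
  (0, 297/35) → W = 3267/35
  (0, 535/73) → W = 5885/73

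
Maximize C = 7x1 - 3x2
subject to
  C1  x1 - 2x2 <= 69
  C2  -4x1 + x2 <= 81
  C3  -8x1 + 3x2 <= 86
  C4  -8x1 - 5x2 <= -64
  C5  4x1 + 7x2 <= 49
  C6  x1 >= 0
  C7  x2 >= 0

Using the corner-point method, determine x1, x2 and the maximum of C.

Feasible corners and C = 7x1 - 3x2:
  (203/36, 34/9) → C = 1013/36
  (8, 0) → C = 56
  (49/4, 0) → C = 343/4

x1 = 49/4, x2 = 0, maximum C = 343/4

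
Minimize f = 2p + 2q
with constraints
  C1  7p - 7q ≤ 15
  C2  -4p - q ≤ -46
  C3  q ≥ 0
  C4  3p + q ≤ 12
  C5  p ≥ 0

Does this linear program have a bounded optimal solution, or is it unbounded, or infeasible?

infeasible

The boundaries 7p - 7q = 15 and -4p - q = -46 meet at (337/35, 262/35), but that point violates 3p + q ≤ 12. Every candidate vertex is excluded by some other constraint, so the feasible region is empty.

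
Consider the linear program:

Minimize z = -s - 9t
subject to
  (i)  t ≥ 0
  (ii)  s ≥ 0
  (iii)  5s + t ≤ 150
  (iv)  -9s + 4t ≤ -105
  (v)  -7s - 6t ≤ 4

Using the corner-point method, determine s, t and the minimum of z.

At the optimal vertex, 5s + t = 150 and -9s + 4t = -105.
Solving simultaneously gives s = 705/29, t = 825/29.

s = 705/29, t = 825/29, minimum z = -8130/29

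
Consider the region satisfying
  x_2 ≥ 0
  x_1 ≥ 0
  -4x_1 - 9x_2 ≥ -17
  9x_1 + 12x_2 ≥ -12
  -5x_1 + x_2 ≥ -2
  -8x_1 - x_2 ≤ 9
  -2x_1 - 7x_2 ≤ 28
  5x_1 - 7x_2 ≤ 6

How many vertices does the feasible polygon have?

4

Of the 28 pairwise boundary intersections, those satisfying every inequality are:
  (0, 0)
  (2/5, 0)
  (0, 17/9)
  (5/7, 11/7)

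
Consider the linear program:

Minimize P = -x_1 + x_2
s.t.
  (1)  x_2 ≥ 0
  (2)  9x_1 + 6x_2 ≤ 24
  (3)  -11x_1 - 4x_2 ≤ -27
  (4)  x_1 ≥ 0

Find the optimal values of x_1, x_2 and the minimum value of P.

x_1 = 8/3, x_2 = 0, minimum P = -8/3

Feasible corners and P = -x_1 + x_2:
  (8/3, 0) → P = -8/3
  (27/11, 0) → P = -27/11
  (11/5, 7/10) → P = -3/2

The binding constraints are x_2 = 0 and 9x_1 + 6x_2 = 24.
Solving simultaneously gives x_1 = 8/3, x_2 = 0.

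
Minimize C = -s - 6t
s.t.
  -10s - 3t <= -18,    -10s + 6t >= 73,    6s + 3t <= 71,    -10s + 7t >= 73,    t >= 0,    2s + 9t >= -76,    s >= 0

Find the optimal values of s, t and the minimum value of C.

s = 0, t = 71/3, minimum C = -142

Corner points and C = -s - 6t:
  (69/22, 574/33) → C = -215/2
  (0, 73/6) → C = -73
  (0, 71/3) → C = -142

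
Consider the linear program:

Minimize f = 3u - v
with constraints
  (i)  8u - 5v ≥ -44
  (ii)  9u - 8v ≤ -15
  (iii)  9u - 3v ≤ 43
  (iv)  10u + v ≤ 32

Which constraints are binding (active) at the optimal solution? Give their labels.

Vertices and f = 3u - v:
  (-277/19, -276/19) → f = -555/19
  (2, 12) → f = -6
  (241/89, 438/89) → f = 285/89

The minimum is at (-277/19, -276/19). Substituting into each constraint, equality holds for (i) and (ii); the remaining constraints have slack.

(i) and (ii)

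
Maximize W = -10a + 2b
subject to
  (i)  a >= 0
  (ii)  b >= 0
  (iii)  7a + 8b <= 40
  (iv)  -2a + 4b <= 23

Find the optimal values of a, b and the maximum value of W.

a = 0, b = 5, maximum W = 10

Feasible corners and W = -10a + 2b:
  (0, 0) → W = 0
  (0, 5) → W = 10
  (40/7, 0) → W = -400/7

The binding constraints are a = 0 and 7a + 8b = 40.
Solving simultaneously gives a = 0, b = 5.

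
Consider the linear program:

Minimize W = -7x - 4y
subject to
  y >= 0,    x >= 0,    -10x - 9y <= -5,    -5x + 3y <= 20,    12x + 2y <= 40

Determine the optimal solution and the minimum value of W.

Extreme points and W = -7x - 4y:
  (1/2, 0) → W = -7/2
  (10/3, 0) → W = -70/3
  (0, 5/9) → W = -20/9
  (0, 20/3) → W = -80/3
  (40/23, 220/23) → W = -1160/23

The optimum lies where -5x + 3y = 20 and 12x + 2y = 40.
Solving simultaneously gives x = 40/23, y = 220/23.

x = 40/23, y = 220/23, minimum W = -1160/23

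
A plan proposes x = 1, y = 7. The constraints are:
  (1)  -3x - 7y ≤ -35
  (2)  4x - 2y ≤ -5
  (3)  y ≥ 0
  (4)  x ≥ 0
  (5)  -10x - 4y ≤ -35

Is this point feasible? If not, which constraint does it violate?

(1): -52 ≤ -35 ✓
(2): -10 ≤ -5 ✓
(3): 7 ≥ 0 ✓
(4): 1 ≥ 0 ✓
(5): -38 ≤ -35 ✓

feasible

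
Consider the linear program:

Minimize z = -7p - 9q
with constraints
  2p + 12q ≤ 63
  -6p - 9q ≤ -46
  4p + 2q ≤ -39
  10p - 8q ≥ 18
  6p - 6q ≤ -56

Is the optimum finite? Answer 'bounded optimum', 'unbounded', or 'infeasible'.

The boundaries 10p - 8q = 18 and 6p - 6q = -56 meet at (139/3, 167/3), but that point violates 2p + 12q ≤ 63. Every candidate vertex is excluded by some other constraint, so the feasible region is empty.

infeasible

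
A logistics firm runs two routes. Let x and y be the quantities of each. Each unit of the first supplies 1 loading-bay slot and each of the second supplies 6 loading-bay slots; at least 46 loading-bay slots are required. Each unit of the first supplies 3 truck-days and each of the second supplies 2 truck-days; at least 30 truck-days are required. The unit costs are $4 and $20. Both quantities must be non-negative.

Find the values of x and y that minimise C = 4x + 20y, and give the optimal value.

Extreme points and C = 4x + 20y:
  (0, 15) → C = 300
  (46, 0) → C = 184
  (11/2, 27/4) → C = 157
The feasible region is unbounded (it extends along (0, 1), (1, 0)), but C strictly increases along every unbounded feasible direction, so there is no improving ray and the minimum is attained at a vertex.

The optimum lies where x + 6y = 46 and 3x + 2y = 30.
Solving simultaneously gives x = 11/2, y = 27/4.

x = 11/2, y = 27/4, minimum C = 157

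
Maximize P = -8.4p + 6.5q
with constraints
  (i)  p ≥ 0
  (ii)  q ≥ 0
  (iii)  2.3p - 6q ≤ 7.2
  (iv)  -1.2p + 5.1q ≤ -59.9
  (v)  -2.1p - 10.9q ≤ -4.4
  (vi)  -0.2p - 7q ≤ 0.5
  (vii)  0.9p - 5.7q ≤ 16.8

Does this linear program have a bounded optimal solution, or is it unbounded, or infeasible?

infeasible

The boundaries p = 0 and -2.1p - 10.9q = -4.4 meet at (0, 44/109), but that point violates -1.2p + 5.1q ≤ -59.9. Every candidate vertex is excluded by some other constraint, so the feasible region is empty.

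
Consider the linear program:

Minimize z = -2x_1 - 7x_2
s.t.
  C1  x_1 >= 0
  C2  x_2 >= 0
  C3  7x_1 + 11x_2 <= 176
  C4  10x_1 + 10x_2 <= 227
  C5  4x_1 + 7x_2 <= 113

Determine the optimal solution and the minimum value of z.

x_1 = 0, x_2 = 16, minimum z = -112

Corner points and z = -2x_1 - 7x_2:
  (0, 0) → z = 0
  (0, 16) → z = -112
  (227/10, 0) → z = -227/5
  (737/40, 171/40) → z = -2671/40

At the optimal vertex, x_1 = 0 and 7x_1 + 11x_2 = 176.
Solving simultaneously gives x_1 = 0, x_2 = 16.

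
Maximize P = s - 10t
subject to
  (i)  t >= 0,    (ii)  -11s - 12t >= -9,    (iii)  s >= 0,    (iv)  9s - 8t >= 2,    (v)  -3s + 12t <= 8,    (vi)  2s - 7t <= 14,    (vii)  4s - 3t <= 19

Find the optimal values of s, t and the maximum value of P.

At the optimal vertex, t = 0 and -11s - 12t = -9.
Solving simultaneously gives s = 9/11, t = 0.

s = 9/11, t = 0, maximum P = 9/11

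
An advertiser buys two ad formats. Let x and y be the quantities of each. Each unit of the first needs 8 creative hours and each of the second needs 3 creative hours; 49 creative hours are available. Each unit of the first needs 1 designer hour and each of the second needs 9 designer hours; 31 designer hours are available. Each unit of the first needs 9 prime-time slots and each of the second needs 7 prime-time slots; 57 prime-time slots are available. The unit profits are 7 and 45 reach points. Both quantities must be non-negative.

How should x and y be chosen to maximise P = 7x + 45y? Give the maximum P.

Extreme points and P = 7x + 45y:
  (0, 0) → P = 0
  (0, 31/9) → P = 155
  (49/8, 0) → P = 343/8
  (172/29, 15/29) → P = 1879/29
  (4, 3) → P = 163

At the optimal vertex, x + 9y = 31 and 9x + 7y = 57.
Solving simultaneously gives x = 4, y = 3.

x = 4, y = 3, maximum P = 163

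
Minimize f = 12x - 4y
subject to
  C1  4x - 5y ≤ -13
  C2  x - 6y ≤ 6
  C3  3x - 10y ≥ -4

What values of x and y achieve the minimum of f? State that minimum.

x = -21/2, y = -11/4, minimum f = -115

Extreme points and f = 12x - 4y:
  (-108/19, -37/19) → f = -1148/19
  (-22/5, -23/25) → f = -1228/25
  (-21/2, -11/4) → f = -115

The binding constraints are x - 6y = 6 and 3x - 10y = -4.
Solving simultaneously gives x = -21/2, y = -11/4.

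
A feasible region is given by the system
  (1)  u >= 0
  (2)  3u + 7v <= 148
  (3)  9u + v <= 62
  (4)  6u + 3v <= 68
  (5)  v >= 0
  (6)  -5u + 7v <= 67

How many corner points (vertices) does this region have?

The feasible vertices (each the meet of two boundaries and inside every other half-plane) are:
  (0, 0)
  (0, 67/7)
  (118/21, 80/7)
  (62/9, 0)
  (275/57, 742/57)

5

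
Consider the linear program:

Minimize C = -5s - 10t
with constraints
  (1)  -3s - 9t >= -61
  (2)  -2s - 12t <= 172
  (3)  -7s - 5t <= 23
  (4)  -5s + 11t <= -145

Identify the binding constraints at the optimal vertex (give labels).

Vertices and C = -5s - 10t:
  (380/3, -319/9) → C = -2510/9
  (76/3, -5/3) → C = -110
  (292/37, -579/37) → C = 4330/37
  (236/51, -565/51) → C = 1490/17

The minimum is at (380/3, -319/9). Substituting into each constraint, equality holds for (1) and (2); the remaining constraints have slack.

(1) and (2)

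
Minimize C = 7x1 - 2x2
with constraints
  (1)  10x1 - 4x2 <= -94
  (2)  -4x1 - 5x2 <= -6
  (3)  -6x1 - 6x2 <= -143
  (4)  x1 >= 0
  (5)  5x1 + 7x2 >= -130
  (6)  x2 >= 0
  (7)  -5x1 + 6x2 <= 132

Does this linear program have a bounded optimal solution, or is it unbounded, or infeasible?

infeasible

The boundaries 10x1 - 4x2 = -94 and -6x1 - 6x2 = -143 meet at (2/21, 997/42), but that point violates -5x1 + 6x2 ≤ 132. Every candidate vertex is excluded by some other constraint, so the feasible region is empty.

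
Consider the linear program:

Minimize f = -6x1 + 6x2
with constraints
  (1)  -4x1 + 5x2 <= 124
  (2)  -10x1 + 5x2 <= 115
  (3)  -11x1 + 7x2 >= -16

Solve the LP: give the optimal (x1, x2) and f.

Extreme points and f = -6x1 + 6x2:
  (3/2, 26) → f = 147
  (316/9, 476/9) → f = 320/3
  (-59, -95) → f = -216

The binding constraints are -10x1 + 5x2 = 115 and -11x1 + 7x2 = -16.
Solving simultaneously gives x1 = -59, x2 = -95.

x1 = -59, x2 = -95, minimum f = -216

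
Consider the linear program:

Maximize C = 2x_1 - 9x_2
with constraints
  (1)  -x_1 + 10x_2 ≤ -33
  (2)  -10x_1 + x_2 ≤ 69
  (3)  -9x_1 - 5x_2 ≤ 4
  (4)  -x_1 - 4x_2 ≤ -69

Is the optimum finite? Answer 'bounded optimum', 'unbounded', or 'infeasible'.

unbounded

From the feasible point (411/7, 18/7), moving in the direction (10, 1) keeps every constraint satisfied while C increases without bound.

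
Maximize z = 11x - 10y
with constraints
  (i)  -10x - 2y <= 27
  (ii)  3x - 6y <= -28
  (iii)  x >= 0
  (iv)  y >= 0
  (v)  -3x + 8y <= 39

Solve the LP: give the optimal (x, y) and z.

Extreme points and z = 11x - 10y:
  (0, 14/3) → z = -140/3
  (5/3, 11/2) → z = -110/3
  (0, 39/8) → z = -195/4

The optimum lies where 3x - 6y = -28 and -3x + 8y = 39.
Solving simultaneously gives x = 5/3, y = 11/2.

x = 5/3, y = 11/2, maximum z = -110/3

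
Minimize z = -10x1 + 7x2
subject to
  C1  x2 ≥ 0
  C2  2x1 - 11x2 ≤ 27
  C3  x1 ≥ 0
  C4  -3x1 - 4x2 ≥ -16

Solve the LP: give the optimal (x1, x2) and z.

x1 = 16/3, x2 = 0, minimum z = -160/3

Corner points and z = -10x1 + 7x2:
  (0, 0) → z = 0
  (16/3, 0) → z = -160/3
  (0, 4) → z = 28

At the optimal vertex, x2 = 0 and -3x1 - 4x2 = -16.
Solving simultaneously gives x1 = 16/3, x2 = 0.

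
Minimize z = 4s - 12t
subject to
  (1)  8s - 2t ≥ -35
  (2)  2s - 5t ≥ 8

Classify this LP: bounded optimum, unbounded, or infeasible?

From the feasible point (-191/36, -67/18), moving in the direction (5, 2) keeps every constraint satisfied while z decreases without bound.

unbounded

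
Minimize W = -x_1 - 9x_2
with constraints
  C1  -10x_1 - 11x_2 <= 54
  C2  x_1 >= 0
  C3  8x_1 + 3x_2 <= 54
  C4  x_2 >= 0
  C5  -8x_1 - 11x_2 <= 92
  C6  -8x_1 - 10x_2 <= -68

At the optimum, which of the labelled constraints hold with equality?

C2 and C3

Corner points and W = -x_1 - 9x_2:
  (0, 18) → W = -162
  (0, 34/5) → W = -306/5
  (6, 2) → W = -24

The minimum is at (0, 18). Substituting into each constraint, equality holds for C2 and C3; the remaining constraints have slack.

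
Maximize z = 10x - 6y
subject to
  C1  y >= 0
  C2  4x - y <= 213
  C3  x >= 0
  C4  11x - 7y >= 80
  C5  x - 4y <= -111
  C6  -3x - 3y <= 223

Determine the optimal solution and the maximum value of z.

x = 321/5, y = 219/5, maximum z = 1896/5

Feasible corners and z = 10x - 6y:
  (83, 119) → z = 116
  (321/5, 219/5) → z = 1896/5
  (1097/37, 1301/37) → z = 3164/37

At the optimal vertex, 4x - y = 213 and x - 4y = -111.
Solving simultaneously gives x = 321/5, y = 219/5.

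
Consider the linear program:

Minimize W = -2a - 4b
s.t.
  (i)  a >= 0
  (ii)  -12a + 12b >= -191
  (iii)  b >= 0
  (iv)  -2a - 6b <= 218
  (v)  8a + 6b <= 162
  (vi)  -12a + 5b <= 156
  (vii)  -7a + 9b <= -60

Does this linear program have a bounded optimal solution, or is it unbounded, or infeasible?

Vertices and W = -2a - 4b:
  (191/12, 0) → W = -191/6
  (515/28, 52/21) → W = -1961/42
  (60/7, 0) → W = -120/7
  (303/19, 109/19) → W = -1042/19
The feasible region has finitely many vertices and no improving ray; the minimum is -1042/19 at (303/19, 109/19).

bounded optimum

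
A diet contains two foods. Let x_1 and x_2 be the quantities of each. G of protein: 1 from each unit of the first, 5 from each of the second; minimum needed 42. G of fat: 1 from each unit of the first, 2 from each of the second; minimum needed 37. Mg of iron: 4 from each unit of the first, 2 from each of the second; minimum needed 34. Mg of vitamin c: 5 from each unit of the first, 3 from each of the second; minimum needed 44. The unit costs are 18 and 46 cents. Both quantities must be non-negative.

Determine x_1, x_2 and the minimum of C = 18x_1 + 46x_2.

Corner points and C = 18x_1 + 46x_2:
  (0, 37/2) → C = 851
  (42, 0) → C = 756
  (101/3, 5/3) → C = 2048/3
The feasible region is unbounded (it extends along (0, 1), (1, 0)), but C strictly increases along every unbounded feasible direction, so there is no improving ray and the minimum is attained at a vertex.

x_1 = 101/3, x_2 = 5/3, minimum C = 2048/3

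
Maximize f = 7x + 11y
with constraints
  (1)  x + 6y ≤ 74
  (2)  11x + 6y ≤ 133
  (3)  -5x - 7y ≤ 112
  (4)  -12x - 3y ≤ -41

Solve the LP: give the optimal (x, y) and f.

Extreme points and f = 7x + 11y:
  (59/10, 227/20) → f = 3323/20
  (8/23, 847/69) → f = 9485/69
  (1603/47, -1897/47) → f = -9646/47
  (623/69, -1549/69) → f = -4226/23

The binding constraints are x + 6y = 74 and 11x + 6y = 133.
Solving simultaneously gives x = 59/10, y = 227/20.

x = 59/10, y = 227/20, maximum f = 3323/20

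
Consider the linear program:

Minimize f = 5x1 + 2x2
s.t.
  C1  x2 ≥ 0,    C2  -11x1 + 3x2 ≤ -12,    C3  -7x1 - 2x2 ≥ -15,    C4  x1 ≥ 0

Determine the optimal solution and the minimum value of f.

x1 = 12/11, x2 = 0, minimum f = 60/11

Extreme points and f = 5x1 + 2x2:
  (12/11, 0) → f = 60/11
  (15/7, 0) → f = 75/7
  (69/43, 81/43) → f = 507/43

At the optimal vertex, x2 = 0 and -11x1 + 3x2 = -12.
Solving simultaneously gives x1 = 12/11, x2 = 0.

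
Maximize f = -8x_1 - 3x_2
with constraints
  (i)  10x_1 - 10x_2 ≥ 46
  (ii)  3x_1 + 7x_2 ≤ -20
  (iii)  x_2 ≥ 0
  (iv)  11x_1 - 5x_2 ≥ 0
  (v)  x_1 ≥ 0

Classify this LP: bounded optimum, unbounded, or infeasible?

infeasible

The boundaries 10x_1 - 10x_2 = 46 and 3x_1 + 7x_2 = -20 meet at (61/50, -169/50), but that point violates x_2 ≥ 0. Every candidate vertex is excluded by some other constraint, so the feasible region is empty.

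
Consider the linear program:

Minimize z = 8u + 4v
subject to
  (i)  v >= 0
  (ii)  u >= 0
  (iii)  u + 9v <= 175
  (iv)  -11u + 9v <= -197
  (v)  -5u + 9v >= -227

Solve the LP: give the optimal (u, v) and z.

u = 197/11, v = 0, minimum z = 1576/11

Feasible corners and z = 8u + 4v:
  (197/11, 0) → z = 1576/11
  (227/5, 0) → z = 1816/5
  (31, 16) → z = 312
  (67, 12) → z = 584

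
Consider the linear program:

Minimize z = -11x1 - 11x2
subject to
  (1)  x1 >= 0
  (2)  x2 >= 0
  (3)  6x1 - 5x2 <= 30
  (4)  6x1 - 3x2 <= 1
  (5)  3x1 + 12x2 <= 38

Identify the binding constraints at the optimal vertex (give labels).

(4) and (5)

Extreme points and z = -11x1 - 11x2:
  (0, 0) → z = 0
  (0, 19/6) → z = -209/6
  (1/6, 0) → z = -11/6
  (14/9, 25/9) → z = -143/3

The minimum is at (14/9, 25/9). Substituting into each constraint, equality holds for (4) and (5); the remaining constraints have slack.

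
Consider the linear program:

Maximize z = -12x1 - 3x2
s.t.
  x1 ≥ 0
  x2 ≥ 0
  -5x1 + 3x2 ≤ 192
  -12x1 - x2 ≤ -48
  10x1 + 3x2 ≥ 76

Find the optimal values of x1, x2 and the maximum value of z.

x1 = 34/13, x2 = 216/13, maximum z = -1056/13

Extreme points and z = -12x1 - 3x2:
  (0, 64) → z = -192
  (0, 48) → z = -144
  (38/5, 0) → z = -456/5
  (34/13, 216/13) → z = -1056/13
The feasible region is unbounded (it extends along (1, 0), (3, 5)), but z strictly decreases along every unbounded feasible direction, so there is no improving ray and the maximum is attained at a vertex.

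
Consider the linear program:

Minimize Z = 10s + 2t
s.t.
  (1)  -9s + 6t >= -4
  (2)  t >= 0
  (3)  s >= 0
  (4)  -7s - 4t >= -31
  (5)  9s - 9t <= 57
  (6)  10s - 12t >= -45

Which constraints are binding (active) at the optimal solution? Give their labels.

Feasible corners and Z = 10s + 2t:
  (4/9, 0) → Z = 40/9
  (101/39, 251/78) → Z = 97/3
  (0, 0) → Z = 0
  (0, 15/4) → Z = 15/2
  (48/31, 625/124) → Z = 1585/62

The minimum is at (0, 0). Substituting into each constraint, equality holds for (2) and (3); the remaining constraints have slack.

(2) and (3)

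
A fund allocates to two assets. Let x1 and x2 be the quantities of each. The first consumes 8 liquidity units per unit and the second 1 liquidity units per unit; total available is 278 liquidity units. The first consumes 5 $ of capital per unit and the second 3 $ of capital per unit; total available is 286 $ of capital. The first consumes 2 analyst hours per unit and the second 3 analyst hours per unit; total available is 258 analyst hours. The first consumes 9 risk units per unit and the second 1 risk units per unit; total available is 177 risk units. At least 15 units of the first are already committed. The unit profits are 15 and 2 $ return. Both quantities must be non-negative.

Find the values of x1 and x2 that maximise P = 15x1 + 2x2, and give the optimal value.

Corner points and P = 15x1 + 2x2:
  (59/3, 0) → P = 295
  (15, 0) → P = 225
  (15, 42) → P = 309

At the optimal vertex, 9x1 + x2 = 177 and x1 = 15.
Solving simultaneously gives x1 = 15, x2 = 42.

x1 = 15, x2 = 42, maximum P = 309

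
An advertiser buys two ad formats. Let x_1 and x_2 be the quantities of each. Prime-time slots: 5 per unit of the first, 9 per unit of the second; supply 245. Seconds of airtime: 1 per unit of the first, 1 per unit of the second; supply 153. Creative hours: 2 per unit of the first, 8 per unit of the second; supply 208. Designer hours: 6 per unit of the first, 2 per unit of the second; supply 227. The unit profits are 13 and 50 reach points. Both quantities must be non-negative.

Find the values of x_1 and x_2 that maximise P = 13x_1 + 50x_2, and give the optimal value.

x_1 = 4, x_2 = 25, maximum P = 1302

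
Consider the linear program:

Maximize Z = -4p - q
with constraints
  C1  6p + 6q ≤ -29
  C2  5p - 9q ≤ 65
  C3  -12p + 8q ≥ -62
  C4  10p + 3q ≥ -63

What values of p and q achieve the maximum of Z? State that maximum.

Extreme points and Z = -4p - q:
  (7/6, -6) → Z = 4/3
  (-97/14, 44/21) → Z = 538/21
  (19/34, -235/34) → Z = 159/34
  (-124/35, -193/21) → Z = 2453/105

The binding constraints are 6p + 6q = -29 and 10p + 3q = -63.
Solving simultaneously gives p = -97/14, q = 44/21.

p = -97/14, q = 44/21, maximum Z = 538/21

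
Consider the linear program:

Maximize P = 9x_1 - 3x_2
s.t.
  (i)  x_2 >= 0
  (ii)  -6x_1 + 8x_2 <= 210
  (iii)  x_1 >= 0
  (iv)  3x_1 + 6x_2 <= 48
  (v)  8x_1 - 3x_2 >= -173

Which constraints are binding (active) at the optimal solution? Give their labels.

Corner points and P = 9x_1 - 3x_2:
  (0, 0) → P = 0
  (16, 0) → P = 144
  (0, 8) → P = -24

The maximum is at (16, 0). Substituting into each constraint, equality holds for (i) and (iv); the remaining constraints have slack.

(i) and (iv)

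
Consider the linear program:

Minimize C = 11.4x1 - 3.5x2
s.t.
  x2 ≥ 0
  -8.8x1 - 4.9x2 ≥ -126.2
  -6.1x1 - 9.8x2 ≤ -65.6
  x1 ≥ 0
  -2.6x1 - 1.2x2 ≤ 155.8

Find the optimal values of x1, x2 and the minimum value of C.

Feasible corners and C = 11.4x1 - 3.5x2:
  (631/44, 0) → C = 35967/220
  (656/61, 0) → C = 37392/305
  (0, 1262/49) → C = -631/7
  (0, 328/49) → C = -164/7

The binding constraints are -8.8x1 - 4.9x2 = -126.2 and x1 = 0.
Solving simultaneously gives x1 = 0, x2 = 1262/49.

x1 = 0, x2 = 1262/49, minimum C = -631/7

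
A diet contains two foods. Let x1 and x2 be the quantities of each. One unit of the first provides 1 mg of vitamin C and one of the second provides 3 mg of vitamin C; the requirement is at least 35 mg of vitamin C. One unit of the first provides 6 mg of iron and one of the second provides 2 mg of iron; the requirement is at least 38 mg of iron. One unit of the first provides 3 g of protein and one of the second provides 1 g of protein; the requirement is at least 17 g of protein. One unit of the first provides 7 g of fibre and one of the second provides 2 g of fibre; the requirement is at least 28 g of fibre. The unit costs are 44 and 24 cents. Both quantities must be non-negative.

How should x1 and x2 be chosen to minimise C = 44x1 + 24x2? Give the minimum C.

x1 = 11/4, x2 = 43/4, minimum C = 379

Feasible corners and C = 44x1 + 24x2:
  (0, 19) → C = 456
  (35, 0) → C = 1540
  (11/4, 43/4) → C = 379
The feasible region is unbounded (it extends along (0, 1), (1, 0)), but C strictly increases along every unbounded feasible direction, so there is no improving ray and the minimum is attained at a vertex.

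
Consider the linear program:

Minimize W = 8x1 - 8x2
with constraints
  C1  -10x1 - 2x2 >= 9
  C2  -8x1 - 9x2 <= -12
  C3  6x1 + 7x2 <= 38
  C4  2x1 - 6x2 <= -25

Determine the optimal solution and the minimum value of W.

Extreme points and W = 8x1 - 8x2:
  (-139/58, 217/29) → W = -2292/29
  (-13/8, 29/8) → W = -42
  (-129, 116) → W = -1960
  (-51/22, 112/33) → W = -1508/33

At the optimal vertex, -8x1 - 9x2 = -12 and 6x1 + 7x2 = 38.
Solving simultaneously gives x1 = -129, x2 = 116.

x1 = -129, x2 = 116, minimum W = -1960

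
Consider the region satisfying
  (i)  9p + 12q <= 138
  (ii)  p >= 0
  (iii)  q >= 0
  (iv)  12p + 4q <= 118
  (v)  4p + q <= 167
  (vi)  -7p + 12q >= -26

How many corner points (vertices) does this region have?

Pairwise boundary intersections that survive every other constraint:
  (0, 23/2)
  (8, 11/2)
  (0, 0)
  (26/7, 0)
  (380/43, 257/86)

5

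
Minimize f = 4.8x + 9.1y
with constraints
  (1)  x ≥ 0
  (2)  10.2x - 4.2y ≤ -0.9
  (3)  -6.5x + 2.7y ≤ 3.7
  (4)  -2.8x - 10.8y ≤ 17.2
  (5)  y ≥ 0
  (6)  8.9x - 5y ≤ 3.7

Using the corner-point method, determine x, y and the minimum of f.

Feasible corners and f = 4.8x + 9.1y:
  (0, 3/14) → f = 39/20
  (0, 37/27) → f = 3367/270
  (437/8, 1063/8) → f = 117709/80

The binding constraints are x = 0 and 10.2x - 4.2y = -0.9.
Solving simultaneously gives x = 0, y = 3/14.

x = 0, y = 3/14, minimum f = 39/20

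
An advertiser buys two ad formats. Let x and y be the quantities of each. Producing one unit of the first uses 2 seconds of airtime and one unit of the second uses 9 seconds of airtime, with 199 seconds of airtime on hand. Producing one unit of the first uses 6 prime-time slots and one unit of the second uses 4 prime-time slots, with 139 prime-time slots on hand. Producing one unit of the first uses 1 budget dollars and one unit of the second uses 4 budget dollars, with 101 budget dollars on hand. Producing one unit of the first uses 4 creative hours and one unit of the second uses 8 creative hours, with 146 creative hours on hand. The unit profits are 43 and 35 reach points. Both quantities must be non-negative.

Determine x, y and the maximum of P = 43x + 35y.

The optimum lies where 6x + 4y = 139 and 4x + 8y = 146.
Solving simultaneously gives x = 33/2, y = 10.

x = 33/2, y = 10, maximum P = 2119/2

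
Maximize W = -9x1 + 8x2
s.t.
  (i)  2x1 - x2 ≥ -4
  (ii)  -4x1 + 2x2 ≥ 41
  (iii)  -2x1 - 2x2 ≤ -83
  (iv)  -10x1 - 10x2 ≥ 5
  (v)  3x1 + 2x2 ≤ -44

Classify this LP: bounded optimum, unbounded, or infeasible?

Constraints 2x1 - x2 ≥ -4 and -4x1 + 2x2 ≥ 41 have parallel boundaries but demand opposite sides — no point can satisfy both, so the region is empty.

infeasible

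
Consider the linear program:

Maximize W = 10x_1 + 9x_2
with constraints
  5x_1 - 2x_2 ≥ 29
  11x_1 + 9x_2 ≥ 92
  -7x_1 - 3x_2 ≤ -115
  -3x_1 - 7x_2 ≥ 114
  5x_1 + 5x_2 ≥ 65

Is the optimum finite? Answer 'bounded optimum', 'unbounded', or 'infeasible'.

unbounded

From the feasible point (205/4, -153/4), moving in the direction (5, -5) keeps every constraint satisfied while W increases without bound.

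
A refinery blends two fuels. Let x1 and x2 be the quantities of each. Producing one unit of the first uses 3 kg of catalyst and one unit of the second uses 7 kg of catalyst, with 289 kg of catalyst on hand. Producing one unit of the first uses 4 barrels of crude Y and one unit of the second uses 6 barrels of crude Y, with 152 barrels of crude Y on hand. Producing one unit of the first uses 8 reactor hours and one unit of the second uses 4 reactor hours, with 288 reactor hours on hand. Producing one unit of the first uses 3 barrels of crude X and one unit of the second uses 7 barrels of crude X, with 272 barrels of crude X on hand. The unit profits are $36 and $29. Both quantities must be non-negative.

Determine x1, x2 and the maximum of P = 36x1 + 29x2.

Corner points and P = 36x1 + 29x2:
  (0, 0) → P = 0
  (0, 76/3) → P = 2204/3
  (36, 0) → P = 1296
  (35, 2) → P = 1318

x1 = 35, x2 = 2, maximum P = 1318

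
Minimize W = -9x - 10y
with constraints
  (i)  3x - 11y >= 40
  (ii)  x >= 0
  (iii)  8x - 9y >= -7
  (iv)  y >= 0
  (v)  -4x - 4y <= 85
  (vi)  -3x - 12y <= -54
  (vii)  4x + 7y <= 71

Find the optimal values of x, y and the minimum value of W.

x = 158/9, y = 1/9, minimum W = -1432/9

The binding constraints are -3x - 12y = -54 and 4x + 7y = 71.
Solving simultaneously gives x = 158/9, y = 1/9.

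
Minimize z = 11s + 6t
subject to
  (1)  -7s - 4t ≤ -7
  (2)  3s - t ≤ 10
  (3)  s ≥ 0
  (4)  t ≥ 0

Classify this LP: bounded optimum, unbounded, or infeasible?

bounded optimum

Corner points and z = 11s + 6t:
  (0, 7/4) → z = 21/2
  (1, 0) → z = 11
  (10/3, 0) → z = 110/3
The feasible region has finitely many vertices and no improving ray; the minimum is 21/2 at (0, 7/4).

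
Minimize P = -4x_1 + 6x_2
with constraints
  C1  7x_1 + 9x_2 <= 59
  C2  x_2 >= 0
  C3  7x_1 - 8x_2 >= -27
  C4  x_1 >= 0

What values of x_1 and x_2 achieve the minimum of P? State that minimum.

Vertices and P = -4x_1 + 6x_2:
  (59/7, 0) → P = -236/7
  (229/119, 86/17) → P = 2696/119
  (0, 0) → P = 0
  (0, 27/8) → P = 81/4

x_1 = 59/7, x_2 = 0, minimum P = -236/7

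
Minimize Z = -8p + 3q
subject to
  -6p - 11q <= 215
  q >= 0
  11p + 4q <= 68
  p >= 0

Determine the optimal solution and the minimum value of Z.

p = 68/11, q = 0, minimum Z = -544/11

Corner points and Z = -8p + 3q:
  (68/11, 0) → Z = -544/11
  (0, 0) → Z = 0
  (0, 17) → Z = 51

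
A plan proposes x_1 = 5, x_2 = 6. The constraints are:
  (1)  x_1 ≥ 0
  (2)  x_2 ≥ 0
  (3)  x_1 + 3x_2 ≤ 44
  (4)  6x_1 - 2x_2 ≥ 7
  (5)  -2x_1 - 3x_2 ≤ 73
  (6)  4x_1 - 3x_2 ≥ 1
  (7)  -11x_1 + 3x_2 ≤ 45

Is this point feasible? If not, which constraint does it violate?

feasible

(1): 5 ≥ 0 ✓
(2): 6 ≥ 0 ✓
(3): 23 ≤ 44 ✓
(4): 18 ≥ 7 ✓
(5): -28 ≤ 73 ✓
(6): 2 ≥ 1 ✓
(7): -37 ≤ 45 ✓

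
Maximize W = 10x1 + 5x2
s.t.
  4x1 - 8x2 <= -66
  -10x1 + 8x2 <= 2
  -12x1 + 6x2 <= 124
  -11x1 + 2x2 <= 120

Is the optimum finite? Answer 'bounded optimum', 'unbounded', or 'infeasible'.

From the feasible point (32/3, 163/12), moving in the direction (8, 4) keeps every constraint satisfied while W increases without bound.

unbounded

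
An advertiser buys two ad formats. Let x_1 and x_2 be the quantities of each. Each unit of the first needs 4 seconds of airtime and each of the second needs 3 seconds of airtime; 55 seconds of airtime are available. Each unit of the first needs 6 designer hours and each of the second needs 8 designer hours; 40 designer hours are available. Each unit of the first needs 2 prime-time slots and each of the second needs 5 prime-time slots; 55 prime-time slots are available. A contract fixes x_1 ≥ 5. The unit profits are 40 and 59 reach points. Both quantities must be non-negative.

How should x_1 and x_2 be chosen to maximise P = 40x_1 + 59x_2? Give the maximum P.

Feasible corners and P = 40x_1 + 59x_2:
  (20/3, 0) → P = 800/3
  (5, 0) → P = 200
  (5, 5/4) → P = 1095/4

The binding constraints are 6x_1 + 8x_2 = 40 and x_1 = 5.
Solving simultaneously gives x_1 = 5, x_2 = 5/4.

x_1 = 5, x_2 = 5/4, maximum P = 1095/4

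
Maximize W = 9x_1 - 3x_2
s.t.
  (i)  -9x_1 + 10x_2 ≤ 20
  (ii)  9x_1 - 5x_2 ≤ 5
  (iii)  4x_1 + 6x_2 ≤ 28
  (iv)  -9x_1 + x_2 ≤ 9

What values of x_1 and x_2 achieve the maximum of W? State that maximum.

Corner points and W = 9x_1 - 3x_2:
  (80/47, 166/47) → W = 222/47
  (-70/81, 11/9) → W = -103/9
  (85/37, 116/37) → W = 417/37
  (-25/18, -7/2) → W = -2

The optimum lies where 9x_1 - 5x_2 = 5 and 4x_1 + 6x_2 = 28.
Solving simultaneously gives x_1 = 85/37, x_2 = 116/37.

x_1 = 85/37, x_2 = 116/37, maximum W = 417/37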